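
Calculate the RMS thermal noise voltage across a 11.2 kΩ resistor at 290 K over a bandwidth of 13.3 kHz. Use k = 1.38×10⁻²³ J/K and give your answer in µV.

1.54 µV

V_n = √(4kTRB)
4kTRB = 4 × 1.38×10⁻²³ × 290 × 1.12×10⁴ × 1.33×10⁴ = 2.38×10⁻¹² V²
V_n = √(2.38×10⁻¹²) = 1.54×10⁻⁶ V = 1.54 µV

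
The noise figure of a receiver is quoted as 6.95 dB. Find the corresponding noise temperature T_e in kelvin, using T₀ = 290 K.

F = 10^(6.95/10) = 4.9545
T_e = (F − 1)·T₀ = (4.9545 − 1) × 290 = 1147 K

1147 K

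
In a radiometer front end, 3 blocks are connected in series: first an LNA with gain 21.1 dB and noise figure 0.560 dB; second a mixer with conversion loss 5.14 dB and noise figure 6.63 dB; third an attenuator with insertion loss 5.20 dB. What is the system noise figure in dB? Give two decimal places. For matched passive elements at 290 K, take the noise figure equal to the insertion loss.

Convert to linear (a loss of L dB is a gain of −L dB): F_i = 10^(NF_i/10), G_i = 10^(G_i,dB/10)
  Stage 1: F_1 = 10^(0.560/10) = 1.138, G_1 = 10^(21.1/10) = 128.8
  Stage 2: F_2 = 10^(6.63/10) = 4.603, G_2 = 10^(−5.14/10) = 0.3062
  Stage 3: F_3 = 10^(5.20/10) = 3.311, G_3 = 10^(−5.20/10) = 0.3020
Friis cascade:
  F = 1.138 + (4.603 − 1)/128.8 + (3.311 − 1)/39.45 = 1.224
NF = 10 log₁₀(1.224) = 0.88 dB

0.88 dB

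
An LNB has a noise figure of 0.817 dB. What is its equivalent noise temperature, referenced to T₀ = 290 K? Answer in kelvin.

F = 10^(0.817/10) = 1.20698
T_e = (F − 1)·T₀ = (1.20698 − 1) × 290 = 60.0 K

60.0 K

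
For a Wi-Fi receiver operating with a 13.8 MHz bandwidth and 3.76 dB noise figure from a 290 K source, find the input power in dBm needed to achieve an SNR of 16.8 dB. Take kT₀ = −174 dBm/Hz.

Sensitivity = −174 + 10 log₁₀(B) + NF + SNR_min
= −174 + 71.4 + 3.76 + 16.8
= −82.04 dBm → −82.0 dBm

−82.0 dBm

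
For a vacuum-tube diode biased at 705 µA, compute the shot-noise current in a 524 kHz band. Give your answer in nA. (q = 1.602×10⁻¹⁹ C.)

10.9 nA

I_n = √(2qI·B)
2qI·B = 2 × 1.602×10⁻¹⁹ × 7.05×10⁻⁴ × 5.24×10⁵ = 1.18×10⁻¹⁶ A²
I_n = √(1.18×10⁻¹⁶) = 1.09×10⁻⁸ A = 10.9 nA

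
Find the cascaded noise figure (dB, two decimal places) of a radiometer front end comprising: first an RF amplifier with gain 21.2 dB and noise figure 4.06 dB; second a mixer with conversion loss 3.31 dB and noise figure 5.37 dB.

4.09 dB

Convert to linear (a loss of L dB is a gain of −L dB): F_i = 10^(NF_i/10), G_i = 10^(G_i,dB/10)
  Stage 1: F_1 = 10^(4.06/10) = 2.547, G_1 = 10^(21.2/10) = 131.8
  Stage 2: F_2 = 10^(5.37/10) = 3.443, G_2 = 10^(−3.31/10) = 0.4667
Friis cascade:
  F = 2.547 + (3.443 − 1)/131.8 = 2.565
NF = 10 log₁₀(2.565) = 4.09 dB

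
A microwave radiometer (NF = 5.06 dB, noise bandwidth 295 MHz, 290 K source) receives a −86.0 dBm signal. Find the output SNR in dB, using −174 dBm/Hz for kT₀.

Noise floor: N = −174 + 10 log₁₀(B) + NF
10 log₁₀(2.95×10⁸) = 84.7 dB
N = −174 + 84.7 + 5.06 = −84.24 dBm
SNR = P_sig − N = −86.0 − (−84.24) = −1.76 dB → −1.8 dB

−1.8 dB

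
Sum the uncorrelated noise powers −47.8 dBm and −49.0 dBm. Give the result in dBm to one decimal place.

Convert to linear, add, convert back:
P₁ = 1.66×10⁻⁸ W, P₂ = 1.26×10⁻⁸ W
P_tot = 2.92×10⁻⁸ W → 10 log₁₀(P_tot / 10⁻³) = −45.3 dBm

−45.3 dBm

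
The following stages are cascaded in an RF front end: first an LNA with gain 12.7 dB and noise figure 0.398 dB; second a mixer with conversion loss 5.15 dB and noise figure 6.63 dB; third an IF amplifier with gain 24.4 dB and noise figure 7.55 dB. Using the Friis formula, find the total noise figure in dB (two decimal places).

Convert to linear (a loss of L dB is a gain of −L dB): F_i = 10^(NF_i/10), G_i = 10^(G_i,dB/10)
  Stage 1: F_1 = 10^(0.398/10) = 1.096, G_1 = 10^(12.7/10) = 18.62
  Stage 2: F_2 = 10^(6.63/10) = 4.603, G_2 = 10^(−5.15/10) = 0.3055
  Stage 3: F_3 = 10^(7.55/10) = 5.689, G_3 = 10^(24.4/10) = 275.4
Friis cascade:
  F = 1.096 + (4.603 − 1)/18.62 + (5.689 − 1)/5.689 = 2.114
NF = 10 log₁₀(2.114) = 3.25 dB

3.25 dB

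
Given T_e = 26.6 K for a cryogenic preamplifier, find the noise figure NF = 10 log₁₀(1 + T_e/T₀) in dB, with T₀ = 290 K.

0.381 dB

F = 1 + T_e/T₀ = 1 + 26.6/290 = 1.09172
NF = 10 log₁₀(1.09172) = 0.381 dB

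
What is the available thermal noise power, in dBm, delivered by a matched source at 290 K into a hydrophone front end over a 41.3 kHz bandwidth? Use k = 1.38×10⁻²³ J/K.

−127.8 dBm

P_n = kTB = 1.38×10⁻²³ × 290 × 4.13×10⁴ = 1.65×10⁻¹⁶ W
In dBm: 10 log₁₀(1.65×10⁻¹⁶ / 10⁻³) = −127.8 dBm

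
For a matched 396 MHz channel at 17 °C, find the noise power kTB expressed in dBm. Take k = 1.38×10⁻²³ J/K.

T = 17 °C + 273.15 = 290.15 K
P_n = kTB = 1.38×10⁻²³ × 290.15 × 3.96×10⁸ = 1.59×10⁻¹² W
In dBm: 10 log₁₀(1.59×10⁻¹² / 10⁻³) = −88.0 dBm

−88.0 dBm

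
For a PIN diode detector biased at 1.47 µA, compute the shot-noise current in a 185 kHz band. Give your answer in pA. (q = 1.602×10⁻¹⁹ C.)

I_n = √(2qI·B)
2qI·B = 2 × 1.602×10⁻¹⁹ × 1.47×10⁻⁶ × 1.85×10⁵ = 8.71×10⁻²⁰ A²
I_n = √(8.71×10⁻²⁰) = 2.95×10⁻¹⁰ A = 295 pA

295 pA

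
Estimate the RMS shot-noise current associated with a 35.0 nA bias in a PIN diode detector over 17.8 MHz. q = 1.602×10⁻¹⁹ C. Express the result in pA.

447 pA

I_n = √(2qI·B)
2qI·B = 2 × 1.602×10⁻¹⁹ × 3.50×10⁻⁸ × 1.78×10⁷ = 2.00×10⁻¹⁹ A²
I_n = √(2.00×10⁻¹⁹) = 4.47×10⁻¹⁰ A = 447 pA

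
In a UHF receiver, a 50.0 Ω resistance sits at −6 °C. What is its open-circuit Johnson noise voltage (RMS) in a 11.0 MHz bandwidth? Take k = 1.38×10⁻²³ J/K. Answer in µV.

2.85 µV

T = −6 °C + 273.15 = 267.15 K
V_n = √(4kTRB)
4kTRB = 4 × 1.38×10⁻²³ × 267.15 × 5.00×10¹ × 1.10×10⁷ = 8.11×10⁻¹² V²
V_n = √(8.11×10⁻¹²) = 2.85×10⁻⁶ V = 2.85 µV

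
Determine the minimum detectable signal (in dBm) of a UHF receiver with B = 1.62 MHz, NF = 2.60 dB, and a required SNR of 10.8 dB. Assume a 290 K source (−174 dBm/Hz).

−98.5 dBm

Sensitivity = −174 + 10 log₁₀(B) + NF + SNR_min
= −174 + 62.1 + 2.60 + 10.8
= −98.50 dBm → −98.5 dBm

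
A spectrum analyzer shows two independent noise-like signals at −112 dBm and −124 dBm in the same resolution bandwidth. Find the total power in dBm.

Convert to linear, add, convert back:
P₁ = 6.31×10⁻¹⁵ W, P₂ = 3.98×10⁻¹⁶ W
P_tot = 6.71×10⁻¹⁵ W → 10 log₁₀(P_tot / 10⁻³) = −111.7 dBm

−111.7 dBm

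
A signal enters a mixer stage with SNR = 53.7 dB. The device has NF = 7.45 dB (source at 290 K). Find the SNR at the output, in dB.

46.25 dB

By definition F = SNR_in/SNR_out, so in dB: SNR_out = SNR_in − NF
SNR_out = 53.7 − 7.45 = 46.25 dB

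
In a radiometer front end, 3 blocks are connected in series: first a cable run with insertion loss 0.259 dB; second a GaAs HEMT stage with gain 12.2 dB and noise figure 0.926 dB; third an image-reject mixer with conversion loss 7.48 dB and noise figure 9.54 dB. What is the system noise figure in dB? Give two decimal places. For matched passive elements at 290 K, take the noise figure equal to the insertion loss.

Convert to linear (a loss of L dB is a gain of −L dB): F_i = 10^(NF_i/10), G_i = 10^(G_i,dB/10)
  Stage 1: F_1 = 10^(0.259/10) = 1.061, G_1 = 10^(−0.259/10) = 0.9421
  Stage 2: F_2 = 10^(0.926/10) = 1.238, G_2 = 10^(12.2/10) = 16.60
  Stage 3: F_3 = 10^(9.54/10) = 8.995, G_3 = 10^(−7.48/10) = 0.1786
Friis cascade:
  F = 1.061 + (1.238 − 1)/0.9421 + (8.995 − 1)/15.64 = 1.825
NF = 10 log₁₀(1.825) = 2.61 dB

2.61 dB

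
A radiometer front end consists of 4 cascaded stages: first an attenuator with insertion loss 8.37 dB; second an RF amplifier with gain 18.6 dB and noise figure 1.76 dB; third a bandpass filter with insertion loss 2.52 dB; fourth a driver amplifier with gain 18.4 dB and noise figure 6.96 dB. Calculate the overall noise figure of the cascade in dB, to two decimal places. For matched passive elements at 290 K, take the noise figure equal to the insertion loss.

Convert to linear (a loss of L dB is a gain of −L dB): F_i = 10^(NF_i/10), G_i = 10^(G_i,dB/10)
  Stage 1: F_1 = 10^(8.37/10) = 6.871, G_1 = 10^(−8.37/10) = 0.1455
  Stage 2: F_2 = 10^(1.76/10) = 1.500, G_2 = 10^(18.6/10) = 72.44
  Stage 3: F_3 = 10^(2.52/10) = 1.786, G_3 = 10^(−2.52/10) = 0.5598
  Stage 4: F_4 = 10^(6.96/10) = 4.966, G_4 = 10^(18.4/10) = 69.18
Friis cascade:
  F = 6.871 + (1.500 − 1)/0.1455 + (1.786 − 1)/10.54 + (4.966 − 1)/5.902 = 11.05
NF = 10 log₁₀(11.05) = 10.43 dB

10.43 dB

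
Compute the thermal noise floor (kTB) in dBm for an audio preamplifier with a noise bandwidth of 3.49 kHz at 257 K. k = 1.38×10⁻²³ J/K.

P_n = kTB = 1.38×10⁻²³ × 257 × 3.49×10³ = 1.24×10⁻¹⁷ W
In dBm: 10 log₁₀(1.24×10⁻¹⁷ / 10⁻³) = −139.1 dBm

−139.1 dBm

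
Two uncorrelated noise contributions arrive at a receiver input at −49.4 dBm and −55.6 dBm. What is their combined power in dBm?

Convert to linear, add, convert back:
P₁ = 1.15×10⁻⁸ W, P₂ = 2.75×10⁻⁹ W
P_tot = 1.42×10⁻⁸ W → 10 log₁₀(P_tot / 10⁻³) = −48.5 dBm

−48.5 dBm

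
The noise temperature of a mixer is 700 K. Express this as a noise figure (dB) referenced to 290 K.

F = 1 + T_e/T₀ = 1 + 700/290 = 3.41379
NF = 10 log₁₀(3.41379) = 5.33 dB

5.33 dB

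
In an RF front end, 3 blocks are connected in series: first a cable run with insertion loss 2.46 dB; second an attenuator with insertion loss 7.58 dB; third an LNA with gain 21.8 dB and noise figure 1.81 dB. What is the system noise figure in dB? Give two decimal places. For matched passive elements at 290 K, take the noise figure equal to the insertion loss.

11.85 dB

Convert to linear (a loss of L dB is a gain of −L dB): F_i = 10^(NF_i/10), G_i = 10^(G_i,dB/10)
  Stage 1: F_1 = 10^(2.46/10) = 1.762, G_1 = 10^(−2.46/10) = 0.5675
  Stage 2: F_2 = 10^(7.58/10) = 5.728, G_2 = 10^(−7.58/10) = 0.1746
  Stage 3: F_3 = 10^(1.81/10) = 1.517, G_3 = 10^(21.8/10) = 151.4
Friis cascade:
  F = 1.762 + (5.728 − 1)/0.5675 + (1.517 − 1)/0.09908 = 15.31
NF = 10 log₁₀(15.31) = 11.85 dB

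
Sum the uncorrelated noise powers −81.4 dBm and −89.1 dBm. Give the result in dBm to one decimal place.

−80.7 dBm

Convert to linear, add, convert back:
P₁ = 7.24×10⁻¹² W, P₂ = 1.23×10⁻¹² W
P_tot = 8.47×10⁻¹² W → 10 log₁₀(P_tot / 10⁻³) = −80.7 dBm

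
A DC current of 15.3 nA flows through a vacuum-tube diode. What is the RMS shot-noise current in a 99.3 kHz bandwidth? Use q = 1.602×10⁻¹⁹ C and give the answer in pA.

I_n = √(2qI·B)
2qI·B = 2 × 1.602×10⁻¹⁹ × 1.53×10⁻⁸ × 9.93×10⁴ = 4.87×10⁻²² A²
I_n = √(4.87×10⁻²²) = 2.21×10⁻¹¹ A = 22.1 pA

22.1 pA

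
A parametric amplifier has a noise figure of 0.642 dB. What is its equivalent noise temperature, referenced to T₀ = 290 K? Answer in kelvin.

F = 10^(0.642/10) = 1.15931
T_e = (F − 1)·T₀ = (1.15931 − 1) × 290 = 46.2 K

46.2 K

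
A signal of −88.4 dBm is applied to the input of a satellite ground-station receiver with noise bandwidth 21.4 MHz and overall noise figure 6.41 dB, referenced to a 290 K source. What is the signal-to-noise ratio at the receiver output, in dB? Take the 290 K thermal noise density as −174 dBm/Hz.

Noise floor: N = −174 + 10 log₁₀(B) + NF
10 log₁₀(2.14×10⁷) = 73.3 dB
N = −174 + 73.3 + 6.41 = −94.29 dBm
SNR = P_sig − N = −88.4 − (−94.29) = 5.89 dB → 5.9 dB

5.9 dB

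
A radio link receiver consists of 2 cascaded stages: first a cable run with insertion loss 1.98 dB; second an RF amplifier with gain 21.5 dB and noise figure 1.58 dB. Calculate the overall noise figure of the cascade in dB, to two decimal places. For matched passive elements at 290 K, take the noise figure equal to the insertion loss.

Convert to linear (a loss of L dB is a gain of −L dB): F_i = 10^(NF_i/10), G_i = 10^(G_i,dB/10)
  Stage 1: F_1 = 10^(1.98/10) = 1.578, G_1 = 10^(−1.98/10) = 0.6339
  Stage 2: F_2 = 10^(1.58/10) = 1.439, G_2 = 10^(21.5/10) = 141.3
Friis cascade:
  F = 1.578 + (1.439 − 1)/0.6339 = 2.270
NF = 10 log₁₀(2.270) = 3.56 dB

3.56 dB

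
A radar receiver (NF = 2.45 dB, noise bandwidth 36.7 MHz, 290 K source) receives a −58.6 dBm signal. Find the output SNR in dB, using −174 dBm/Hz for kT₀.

37.3 dB

Noise floor: N = −174 + 10 log₁₀(B) + NF
10 log₁₀(3.67×10⁷) = 75.65 dB
N = −174 + 75.65 + 2.45 = −95.90 dBm
SNR = P_sig − N = −58.6 − (−95.90) = 37.30 dB → 37.3 dB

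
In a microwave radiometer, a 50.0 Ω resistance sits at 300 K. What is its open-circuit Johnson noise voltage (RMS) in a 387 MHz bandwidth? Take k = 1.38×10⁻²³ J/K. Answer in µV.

V_n = √(4kTRB)
4kTRB = 4 × 1.38×10⁻²³ × 300 × 5.00×10¹ × 3.87×10⁸ = 3.20×10⁻¹⁰ V²
V_n = √(3.20×10⁻¹⁰) = 1.79×10⁻⁵ V = 17.9 µV

17.9 µV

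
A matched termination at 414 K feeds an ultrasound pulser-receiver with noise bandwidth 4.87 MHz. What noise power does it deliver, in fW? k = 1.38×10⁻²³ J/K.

P_n = kTB = 1.38×10⁻²³ × 414 × 4.87×10⁶ = 2.78×10⁻¹⁴ W = 27.8 fW

27.8 fW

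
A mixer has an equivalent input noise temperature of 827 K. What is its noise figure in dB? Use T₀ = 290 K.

F = 1 + T_e/T₀ = 1 + 827/290 = 3.85172
NF = 10 log₁₀(3.85172) = 5.86 dB

5.86 dB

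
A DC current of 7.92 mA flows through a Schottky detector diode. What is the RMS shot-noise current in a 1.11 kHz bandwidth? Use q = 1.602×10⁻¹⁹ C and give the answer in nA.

1.68 nA

I_n = √(2qI·B)
2qI·B = 2 × 1.602×10⁻¹⁹ × 7.92×10⁻³ × 1.11×10³ = 2.82×10⁻¹⁸ A²
I_n = √(2.82×10⁻¹⁸) = 1.68×10⁻⁹ A = 1.68 nA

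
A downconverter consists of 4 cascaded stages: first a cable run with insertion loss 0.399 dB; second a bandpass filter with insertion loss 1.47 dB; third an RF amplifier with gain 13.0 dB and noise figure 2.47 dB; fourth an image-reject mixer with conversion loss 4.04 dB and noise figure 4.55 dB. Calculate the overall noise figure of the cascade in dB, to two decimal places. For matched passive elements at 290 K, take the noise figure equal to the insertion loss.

Convert to linear (a loss of L dB is a gain of −L dB): F_i = 10^(NF_i/10), G_i = 10^(G_i,dB/10)
  Stage 1: F_1 = 10^(0.399/10) = 1.096, G_1 = 10^(−0.399/10) = 0.9122
  Stage 2: F_2 = 10^(1.47/10) = 1.403, G_2 = 10^(−1.47/10) = 0.7129
  Stage 3: F_3 = 10^(2.47/10) = 1.766, G_3 = 10^(13.0/10) = 19.95
  Stage 4: F_4 = 10^(4.55/10) = 2.851, G_4 = 10^(−4.04/10) = 0.3945
Friis cascade:
  F = 1.096 + (1.403 − 1)/0.9122 + (1.766 − 1)/0.6503 + (2.851 − 1)/12.97 = 2.858
NF = 10 log₁₀(2.858) = 4.56 dB

4.56 dB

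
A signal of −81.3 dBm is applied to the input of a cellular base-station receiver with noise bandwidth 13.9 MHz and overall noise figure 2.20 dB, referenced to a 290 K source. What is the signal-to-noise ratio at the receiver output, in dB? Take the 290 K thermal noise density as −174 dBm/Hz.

19.1 dB

Noise floor: N = −174 + 10 log₁₀(B) + NF
10 log₁₀(1.39×10⁷) = 71.43 dB
N = −174 + 71.43 + 2.20 = −100.37 dBm
SNR = P_sig − N = −81.3 − (−100.37) = 19.07 dB → 19.1 dB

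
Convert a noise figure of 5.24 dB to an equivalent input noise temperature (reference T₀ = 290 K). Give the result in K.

679 K

F = 10^(5.24/10) = 3.34195
T_e = (F − 1)·T₀ = (3.34195 − 1) × 290 = 679 K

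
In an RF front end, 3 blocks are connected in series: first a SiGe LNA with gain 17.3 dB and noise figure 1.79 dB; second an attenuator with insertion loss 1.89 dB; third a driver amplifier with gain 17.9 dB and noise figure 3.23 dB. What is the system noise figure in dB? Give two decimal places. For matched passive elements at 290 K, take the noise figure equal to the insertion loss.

Convert to linear (a loss of L dB is a gain of −L dB): F_i = 10^(NF_i/10), G_i = 10^(G_i,dB/10)
  Stage 1: F_1 = 10^(1.79/10) = 1.510, G_1 = 10^(17.3/10) = 53.70
  Stage 2: F_2 = 10^(1.89/10) = 1.545, G_2 = 10^(−1.89/10) = 0.6471
  Stage 3: F_3 = 10^(3.23/10) = 2.104, G_3 = 10^(17.9/10) = 61.66
Friis cascade:
  F = 1.510 + (1.545 − 1)/53.70 + (2.104 − 1)/34.75 = 1.552
NF = 10 log₁₀(1.552) = 1.91 dB

1.91 dB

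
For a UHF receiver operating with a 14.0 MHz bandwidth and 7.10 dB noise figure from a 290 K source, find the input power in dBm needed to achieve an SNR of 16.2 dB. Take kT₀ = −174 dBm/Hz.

−79.2 dBm

Sensitivity = −174 + 10 log₁₀(B) + NF + SNR_min
= −174 + 71.46 + 7.10 + 16.2
= −79.24 dBm → −79.2 dBm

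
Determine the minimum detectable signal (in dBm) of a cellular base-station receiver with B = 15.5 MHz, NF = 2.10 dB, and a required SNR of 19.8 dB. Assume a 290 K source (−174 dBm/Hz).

Sensitivity = −174 + 10 log₁₀(B) + NF + SNR_min
= −174 + 71.9 + 2.10 + 19.8
= −80.20 dBm → −80.2 dBm

−80.2 dBm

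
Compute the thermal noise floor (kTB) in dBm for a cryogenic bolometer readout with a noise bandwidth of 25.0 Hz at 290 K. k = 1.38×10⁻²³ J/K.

−160.0 dBm

P_n = kTB = 1.38×10⁻²³ × 290 × 2.50×10¹ = 1.00×10⁻¹⁹ W
In dBm: 10 log₁₀(1.00×10⁻¹⁹ / 10⁻³) = −160.0 dBm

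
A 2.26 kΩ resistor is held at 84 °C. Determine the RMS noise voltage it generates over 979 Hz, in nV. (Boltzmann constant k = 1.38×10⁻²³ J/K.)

T = 84 °C + 273.15 = 357.15 K
V_n = √(4kTRB)
4kTRB = 4 × 1.38×10⁻²³ × 357.15 × 2.26×10³ × 9.79×10² = 4.36×10⁻¹⁴ V²
V_n = √(4.36×10⁻¹⁴) = 2.09×10⁻⁷ V = 209 nV

209 nV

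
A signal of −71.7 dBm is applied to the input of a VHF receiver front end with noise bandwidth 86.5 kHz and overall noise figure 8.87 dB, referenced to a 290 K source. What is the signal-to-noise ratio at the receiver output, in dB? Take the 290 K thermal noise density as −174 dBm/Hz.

Noise floor: N = −174 + 10 log₁₀(B) + NF
10 log₁₀(8.65×10⁴) = 49.37 dB
N = −174 + 49.37 + 8.87 = −115.76 dBm
SNR = P_sig − N = −71.7 − (−115.76) = 44.06 dB → 44.1 dB

44.1 dB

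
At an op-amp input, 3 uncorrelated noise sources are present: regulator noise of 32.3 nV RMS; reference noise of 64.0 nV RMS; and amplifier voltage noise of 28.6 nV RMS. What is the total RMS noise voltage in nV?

77.2 nV

Uncorrelated sources add in power (mean-square): V_tot = √(ΣV_i²)
V_tot = √[(3.23×10⁻⁸)² + (6.40×10⁻⁸)² + (2.86×10⁻⁸)²] = 7.72×10⁻⁸ V = 77.2 nV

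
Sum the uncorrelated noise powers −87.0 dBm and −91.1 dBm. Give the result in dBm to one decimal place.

Convert to linear, add, convert back:
P₁ = 2.00×10⁻¹² W, P₂ = 7.76×10⁻¹³ W
P_tot = 2.77×10⁻¹² W → 10 log₁₀(P_tot / 10⁻³) = −85.6 dBm

−85.6 dBm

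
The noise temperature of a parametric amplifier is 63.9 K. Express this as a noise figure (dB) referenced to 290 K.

F = 1 + T_e/T₀ = 1 + 63.9/290 = 1.22034
NF = 10 log₁₀(1.22034) = 0.865 dB

0.865 dB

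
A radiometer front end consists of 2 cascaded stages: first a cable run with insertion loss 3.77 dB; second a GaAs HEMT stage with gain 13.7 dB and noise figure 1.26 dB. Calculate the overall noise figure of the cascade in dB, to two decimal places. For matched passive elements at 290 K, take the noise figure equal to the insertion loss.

Convert to linear (a loss of L dB is a gain of −L dB): F_i = 10^(NF_i/10), G_i = 10^(G_i,dB/10)
  Stage 1: F_1 = 10^(3.77/10) = 2.382, G_1 = 10^(−3.77/10) = 0.4198
  Stage 2: F_2 = 10^(1.26/10) = 1.337, G_2 = 10^(13.7/10) = 23.44
Friis cascade:
  F = 2.382 + (1.337 − 1)/0.4198 = 3.184
NF = 10 log₁₀(3.184) = 5.03 dB

5.03 dB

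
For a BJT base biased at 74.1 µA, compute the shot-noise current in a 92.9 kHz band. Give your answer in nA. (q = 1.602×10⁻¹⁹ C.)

1.49 nA

I_n = √(2qI·B)
2qI·B = 2 × 1.602×10⁻¹⁹ × 7.41×10⁻⁵ × 9.29×10⁴ = 2.21×10⁻¹⁸ A²
I_n = √(2.21×10⁻¹⁸) = 1.49×10⁻⁹ A = 1.49 nA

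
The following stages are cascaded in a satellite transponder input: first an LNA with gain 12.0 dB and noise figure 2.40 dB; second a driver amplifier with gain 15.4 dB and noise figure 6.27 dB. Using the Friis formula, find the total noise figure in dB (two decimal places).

2.88 dB

Convert to linear (a loss of L dB is a gain of −L dB): F_i = 10^(NF_i/10), G_i = 10^(G_i,dB/10)
  Stage 1: F_1 = 10^(2.40/10) = 1.738, G_1 = 10^(12.0/10) = 15.85
  Stage 2: F_2 = 10^(6.27/10) = 4.236, G_2 = 10^(15.4/10) = 34.67
Friis cascade:
  F = 1.738 + (4.236 − 1)/15.85 = 1.942
NF = 10 log₁₀(1.942) = 2.88 dB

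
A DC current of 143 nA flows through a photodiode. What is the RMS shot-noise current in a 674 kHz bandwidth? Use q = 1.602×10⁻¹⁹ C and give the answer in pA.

176 pA

I_n = √(2qI·B)
2qI·B = 2 × 1.602×10⁻¹⁹ × 1.43×10⁻⁷ × 6.74×10⁵ = 3.09×10⁻²⁰ A²
I_n = √(3.09×10⁻²⁰) = 1.76×10⁻¹⁰ A = 176 pA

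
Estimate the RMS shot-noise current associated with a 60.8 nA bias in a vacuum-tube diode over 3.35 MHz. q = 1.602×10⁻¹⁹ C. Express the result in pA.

I_n = √(2qI·B)
2qI·B = 2 × 1.602×10⁻¹⁹ × 6.08×10⁻⁸ × 3.35×10⁶ = 6.53×10⁻²⁰ A²
I_n = √(6.53×10⁻²⁰) = 2.55×10⁻¹⁰ A = 255 pA

255 pA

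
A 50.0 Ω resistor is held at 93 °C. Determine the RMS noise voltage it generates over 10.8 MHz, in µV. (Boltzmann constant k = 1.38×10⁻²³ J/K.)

3.30 µV

T = 93 °C + 273.15 = 366.15 K
V_n = √(4kTRB)
4kTRB = 4 × 1.38×10⁻²³ × 366.15 × 5.00×10¹ × 1.08×10⁷ = 1.09×10⁻¹¹ V²
V_n = √(1.09×10⁻¹¹) = 3.30×10⁻⁶ V = 3.30 µV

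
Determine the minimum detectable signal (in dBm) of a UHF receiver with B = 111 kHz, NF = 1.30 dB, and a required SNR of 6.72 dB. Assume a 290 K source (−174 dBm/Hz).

−115.5 dBm

Sensitivity = −174 + 10 log₁₀(B) + NF + SNR_min
= −174 + 50.45 + 1.30 + 6.72
= −115.53 dBm → −115.5 dBm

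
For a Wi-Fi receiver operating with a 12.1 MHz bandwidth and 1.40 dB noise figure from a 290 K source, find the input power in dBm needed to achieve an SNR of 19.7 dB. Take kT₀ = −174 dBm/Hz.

Sensitivity = −174 + 10 log₁₀(B) + NF + SNR_min
= −174 + 70.83 + 1.40 + 19.7
= −82.07 dBm → −82.1 dBm

−82.1 dBm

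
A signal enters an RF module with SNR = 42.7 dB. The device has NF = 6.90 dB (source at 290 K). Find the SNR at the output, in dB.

By definition F = SNR_in/SNR_out, so in dB: SNR_out = SNR_in − NF
SNR_out = 42.7 − 6.90 = 35.80 dB

35.80 dB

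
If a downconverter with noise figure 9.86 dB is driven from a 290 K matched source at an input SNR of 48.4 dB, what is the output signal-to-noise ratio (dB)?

38.54 dB

By definition F = SNR_in/SNR_out, so in dB: SNR_out = SNR_in − NF
SNR_out = 48.4 − 9.86 = 38.54 dB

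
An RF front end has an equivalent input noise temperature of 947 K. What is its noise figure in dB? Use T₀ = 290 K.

F = 1 + T_e/T₀ = 1 + 947/290 = 4.26552
NF = 10 log₁₀(4.26552) = 6.30 dB

6.30 dB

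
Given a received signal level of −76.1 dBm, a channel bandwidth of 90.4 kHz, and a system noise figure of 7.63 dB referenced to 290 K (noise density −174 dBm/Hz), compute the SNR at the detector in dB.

40.7 dB

Noise floor: N = −174 + 10 log₁₀(B) + NF
10 log₁₀(9.04×10⁴) = 49.56 dB
N = −174 + 49.56 + 7.63 = −116.81 dBm
SNR = P_sig − N = −76.1 − (−116.81) = 40.71 dB → 40.7 dB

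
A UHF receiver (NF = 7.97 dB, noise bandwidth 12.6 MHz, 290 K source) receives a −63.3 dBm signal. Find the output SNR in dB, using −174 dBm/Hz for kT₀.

31.7 dB

Noise floor: N = −174 + 10 log₁₀(B) + NF
10 log₁₀(1.26×10⁷) = 71 dB
N = −174 + 71 + 7.97 = −95.03 dBm
SNR = P_sig − N = −63.3 − (−95.03) = 31.73 dB → 31.7 dB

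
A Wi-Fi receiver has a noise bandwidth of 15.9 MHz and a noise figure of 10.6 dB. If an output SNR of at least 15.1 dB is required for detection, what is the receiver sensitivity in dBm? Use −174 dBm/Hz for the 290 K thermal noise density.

−76.3 dBm

Sensitivity = −174 + 10 log₁₀(B) + NF + SNR_min
= −174 + 72.01 + 10.6 + 15.1
= −76.29 dBm → −76.3 dBm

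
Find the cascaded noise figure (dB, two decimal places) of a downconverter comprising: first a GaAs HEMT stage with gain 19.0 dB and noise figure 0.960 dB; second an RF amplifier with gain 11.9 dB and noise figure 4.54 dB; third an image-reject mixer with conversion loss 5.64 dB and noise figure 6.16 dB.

1.05 dB

Convert to linear (a loss of L dB is a gain of −L dB): F_i = 10^(NF_i/10), G_i = 10^(G_i,dB/10)
  Stage 1: F_1 = 10^(0.960/10) = 1.247, G_1 = 10^(19.0/10) = 79.43
  Stage 2: F_2 = 10^(4.54/10) = 2.844, G_2 = 10^(11.9/10) = 15.49
  Stage 3: F_3 = 10^(6.16/10) = 4.130, G_3 = 10^(−5.64/10) = 0.2729
Friis cascade:
  F = 1.247 + (2.844 − 1)/79.43 + (4.130 − 1)/1230 = 1.273
NF = 10 log₁₀(1.273) = 1.05 dB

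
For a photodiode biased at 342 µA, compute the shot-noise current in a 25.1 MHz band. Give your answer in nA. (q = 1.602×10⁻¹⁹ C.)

I_n = √(2qI·B)
2qI·B = 2 × 1.602×10⁻¹⁹ × 3.42×10⁻⁴ × 2.51×10⁷ = 2.75×10⁻¹⁵ A²
I_n = √(2.75×10⁻¹⁵) = 5.24×10⁻⁸ A = 52.4 nA

52.4 nA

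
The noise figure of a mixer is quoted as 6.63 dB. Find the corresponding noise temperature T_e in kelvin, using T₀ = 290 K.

1045 K

F = 10^(6.63/10) = 4.60257
T_e = (F − 1)·T₀ = (4.60257 − 1) × 290 = 1045 K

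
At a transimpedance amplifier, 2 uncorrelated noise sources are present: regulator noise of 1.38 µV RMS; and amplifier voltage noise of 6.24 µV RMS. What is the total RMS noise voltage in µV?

6.39 µV

Uncorrelated sources add in power (mean-square): V_tot = √(ΣV_i²)
V_tot = √[(1.38×10⁻⁶)² + (6.24×10⁻⁶)²] = 6.39×10⁻⁶ V = 6.39 µV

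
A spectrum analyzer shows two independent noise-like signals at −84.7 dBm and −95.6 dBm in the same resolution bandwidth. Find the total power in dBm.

−84.4 dBm

Convert to linear, add, convert back:
P₁ = 3.39×10⁻¹² W, P₂ = 2.75×10⁻¹³ W
P_tot = 3.66×10⁻¹² W → 10 log₁₀(P_tot / 10⁻³) = −84.4 dBm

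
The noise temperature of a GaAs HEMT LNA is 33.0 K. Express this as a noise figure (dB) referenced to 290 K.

F = 1 + T_e/T₀ = 1 + 33.0/290 = 1.11379
NF = 10 log₁₀(1.11379) = 0.468 dB

0.468 dB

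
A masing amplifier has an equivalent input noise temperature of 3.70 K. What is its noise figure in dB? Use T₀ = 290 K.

0.055 dB

F = 1 + T_e/T₀ = 1 + 3.70/290 = 1.01276
NF = 10 log₁₀(1.01276) = 0.055 dB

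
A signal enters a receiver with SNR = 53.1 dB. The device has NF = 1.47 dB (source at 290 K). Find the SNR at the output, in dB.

By definition F = SNR_in/SNR_out, so in dB: SNR_out = SNR_in − NF
SNR_out = 53.1 − 1.47 = 51.63 dB

51.63 dB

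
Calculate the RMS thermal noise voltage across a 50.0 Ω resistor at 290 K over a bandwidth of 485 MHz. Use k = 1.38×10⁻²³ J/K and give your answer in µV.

V_n = √(4kTRB)
4kTRB = 4 × 1.38×10⁻²³ × 290 × 5.00×10¹ × 4.85×10⁸ = 3.88×10⁻¹⁰ V²
V_n = √(3.88×10⁻¹⁰) = 1.97×10⁻⁵ V = 19.7 µV

19.7 µV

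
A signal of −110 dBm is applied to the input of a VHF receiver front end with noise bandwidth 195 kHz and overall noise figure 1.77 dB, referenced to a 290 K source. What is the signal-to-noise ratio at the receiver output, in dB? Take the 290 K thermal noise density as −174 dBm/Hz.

Noise floor: N = −174 + 10 log₁₀(B) + NF
10 log₁₀(1.95×10⁵) = 52.9 dB
N = −174 + 52.9 + 1.77 = −119.33 dBm
SNR = P_sig − N = −110 − (−119.33) = 9.33 dB → 9.3 dB

9.3 dB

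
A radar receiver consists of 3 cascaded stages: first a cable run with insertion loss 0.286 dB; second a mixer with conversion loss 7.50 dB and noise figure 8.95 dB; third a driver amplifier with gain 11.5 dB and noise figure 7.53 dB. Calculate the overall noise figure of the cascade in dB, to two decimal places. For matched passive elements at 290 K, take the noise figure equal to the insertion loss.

Convert to linear (a loss of L dB is a gain of −L dB): F_i = 10^(NF_i/10), G_i = 10^(G_i,dB/10)
  Stage 1: F_1 = 10^(0.286/10) = 1.068, G_1 = 10^(−0.286/10) = 0.9363
  Stage 2: F_2 = 10^(8.95/10) = 7.852, G_2 = 10^(−7.50/10) = 0.1778
  Stage 3: F_3 = 10^(7.53/10) = 5.662, G_3 = 10^(11.5/10) = 14.13
Friis cascade:
  F = 1.068 + (7.852 − 1)/0.9363 + (5.662 − 1)/0.1665 = 36.39
NF = 10 log₁₀(36.39) = 15.61 dB

15.61 dB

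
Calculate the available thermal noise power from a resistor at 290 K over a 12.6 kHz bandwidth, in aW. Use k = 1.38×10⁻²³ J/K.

50.4 aW

P_n = kTB = 1.38×10⁻²³ × 290 × 1.26×10⁴ = 5.04×10⁻¹⁷ W = 50.4 aW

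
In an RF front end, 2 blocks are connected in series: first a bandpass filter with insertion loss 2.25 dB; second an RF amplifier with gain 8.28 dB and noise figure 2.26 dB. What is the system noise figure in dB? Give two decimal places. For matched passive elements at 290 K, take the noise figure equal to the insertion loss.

Convert to linear (a loss of L dB is a gain of −L dB): F_i = 10^(NF_i/10), G_i = 10^(G_i,dB/10)
  Stage 1: F_1 = 10^(2.25/10) = 1.679, G_1 = 10^(−2.25/10) = 0.5957
  Stage 2: F_2 = 10^(2.26/10) = 1.683, G_2 = 10^(8.28/10) = 6.730
Friis cascade:
  F = 1.679 + (1.683 − 1)/0.5957 = 2.825
NF = 10 log₁₀(2.825) = 4.51 dB

4.51 dB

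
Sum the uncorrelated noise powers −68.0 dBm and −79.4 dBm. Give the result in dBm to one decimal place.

−67.7 dBm

Convert to linear, add, convert back:
P₁ = 1.58×10⁻¹⁰ W, P₂ = 1.15×10⁻¹¹ W
P_tot = 1.70×10⁻¹⁰ W → 10 log₁₀(P_tot / 10⁻³) = −67.7 dBm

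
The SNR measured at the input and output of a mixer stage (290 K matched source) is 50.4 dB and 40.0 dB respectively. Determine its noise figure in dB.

NF (dB) = SNR_in(dB) − SNR_out(dB) when the source is at T₀
NF = 50.4 − 40.0 = 10.4 dB

10.4 dB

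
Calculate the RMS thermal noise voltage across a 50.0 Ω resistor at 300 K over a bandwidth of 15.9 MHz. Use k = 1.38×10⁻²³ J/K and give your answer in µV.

V_n = √(4kTRB)
4kTRB = 4 × 1.38×10⁻²³ × 300 × 5.00×10¹ × 1.59×10⁷ = 1.32×10⁻¹¹ V²
V_n = √(1.32×10⁻¹¹) = 3.63×10⁻⁶ V = 3.63 µV

3.63 µV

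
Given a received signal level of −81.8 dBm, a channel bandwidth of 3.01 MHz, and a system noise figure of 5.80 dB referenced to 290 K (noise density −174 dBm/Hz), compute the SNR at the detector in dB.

21.6 dB

Noise floor: N = −174 + 10 log₁₀(B) + NF
10 log₁₀(3.01×10⁶) = 64.79 dB
N = −174 + 64.79 + 5.80 = −103.41 dBm
SNR = P_sig − N = −81.8 − (−103.41) = 21.61 dB → 21.6 dB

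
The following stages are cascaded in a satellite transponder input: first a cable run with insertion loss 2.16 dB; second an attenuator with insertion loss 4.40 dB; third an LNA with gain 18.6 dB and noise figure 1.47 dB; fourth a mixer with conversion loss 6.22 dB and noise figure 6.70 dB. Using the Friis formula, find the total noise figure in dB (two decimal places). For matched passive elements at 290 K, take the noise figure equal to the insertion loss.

8.18 dB

Convert to linear (a loss of L dB is a gain of −L dB): F_i = 10^(NF_i/10), G_i = 10^(G_i,dB/10)
  Stage 1: F_1 = 10^(2.16/10) = 1.644, G_1 = 10^(−2.16/10) = 0.6081
  Stage 2: F_2 = 10^(4.40/10) = 2.754, G_2 = 10^(−4.40/10) = 0.3631
  Stage 3: F_3 = 10^(1.47/10) = 1.403, G_3 = 10^(18.6/10) = 72.44
  Stage 4: F_4 = 10^(6.70/10) = 4.677, G_4 = 10^(−6.22/10) = 0.2388
Friis cascade:
  F = 1.644 + (2.754 − 1)/0.6081 + (1.403 − 1)/0.2208 + (4.677 − 1)/16.00 = 6.583
NF = 10 log₁₀(6.583) = 8.18 dB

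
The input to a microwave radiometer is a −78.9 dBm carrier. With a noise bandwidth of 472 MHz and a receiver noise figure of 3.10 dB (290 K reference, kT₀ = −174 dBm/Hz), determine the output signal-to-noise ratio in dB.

Noise floor: N = −174 + 10 log₁₀(B) + NF
10 log₁₀(4.72×10⁸) = 86.74 dB
N = −174 + 86.74 + 3.10 = −84.16 dBm
SNR = P_sig − N = −78.9 − (−84.16) = 5.26 dB → 5.3 dB

5.3 dB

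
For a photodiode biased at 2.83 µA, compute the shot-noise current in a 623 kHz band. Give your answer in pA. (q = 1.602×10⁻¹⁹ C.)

I_n = √(2qI·B)
2qI·B = 2 × 1.602×10⁻¹⁹ × 2.83×10⁻⁶ × 6.23×10⁵ = 5.65×10⁻¹⁹ A²
I_n = √(5.65×10⁻¹⁹) = 7.52×10⁻¹⁰ A = 752 pA

752 pA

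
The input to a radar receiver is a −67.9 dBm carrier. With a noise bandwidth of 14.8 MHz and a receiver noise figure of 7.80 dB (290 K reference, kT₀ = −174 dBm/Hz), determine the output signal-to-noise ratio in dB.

26.6 dB

Noise floor: N = −174 + 10 log₁₀(B) + NF
10 log₁₀(1.48×10⁷) = 71.7 dB
N = −174 + 71.7 + 7.80 = −94.50 dBm
SNR = P_sig − N = −67.9 − (−94.50) = 26.60 dB → 26.6 dB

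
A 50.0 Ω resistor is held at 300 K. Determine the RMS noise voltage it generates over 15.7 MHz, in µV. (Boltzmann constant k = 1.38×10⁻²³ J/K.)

3.61 µV

V_n = √(4kTRB)
4kTRB = 4 × 1.38×10⁻²³ × 300 × 5.00×10¹ × 1.57×10⁷ = 1.30×10⁻¹¹ V²
V_n = √(1.30×10⁻¹¹) = 3.61×10⁻⁶ V = 3.61 µV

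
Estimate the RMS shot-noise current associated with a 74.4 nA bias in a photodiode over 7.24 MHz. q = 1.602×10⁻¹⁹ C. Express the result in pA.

I_n = √(2qI·B)
2qI·B = 2 × 1.602×10⁻¹⁹ × 7.44×10⁻⁸ × 7.24×10⁶ = 1.73×10⁻¹⁹ A²
I_n = √(1.73×10⁻¹⁹) = 4.15×10⁻¹⁰ A = 415 pA

415 pA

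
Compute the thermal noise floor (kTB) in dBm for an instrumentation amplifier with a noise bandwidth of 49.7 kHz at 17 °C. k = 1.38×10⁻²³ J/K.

−127.0 dBm

T = 17 °C + 273.15 = 290.15 K
P_n = kTB = 1.38×10⁻²³ × 290.15 × 4.97×10⁴ = 1.99×10⁻¹⁶ W
In dBm: 10 log₁₀(1.99×10⁻¹⁶ / 10⁻³) = −127.0 dBm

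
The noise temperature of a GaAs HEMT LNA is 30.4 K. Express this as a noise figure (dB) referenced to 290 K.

0.433 dB

F = 1 + T_e/T₀ = 1 + 30.4/290 = 1.10483
NF = 10 log₁₀(1.10483) = 0.433 dB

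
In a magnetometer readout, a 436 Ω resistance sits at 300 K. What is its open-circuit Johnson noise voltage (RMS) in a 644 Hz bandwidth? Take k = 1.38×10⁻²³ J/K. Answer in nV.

V_n = √(4kTRB)
4kTRB = 4 × 1.38×10⁻²³ × 300 × 4.36×10² × 6.44×10² = 4.65×10⁻¹⁵ V²
V_n = √(4.65×10⁻¹⁵) = 6.82×10⁻⁸ V = 68.2 nV

68.2 nV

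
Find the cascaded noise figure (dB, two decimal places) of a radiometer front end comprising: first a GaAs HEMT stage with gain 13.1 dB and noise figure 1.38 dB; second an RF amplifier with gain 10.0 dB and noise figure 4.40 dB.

Convert to linear (a loss of L dB is a gain of −L dB): F_i = 10^(NF_i/10), G_i = 10^(G_i,dB/10)
  Stage 1: F_1 = 10^(1.38/10) = 1.374, G_1 = 10^(13.1/10) = 20.42
  Stage 2: F_2 = 10^(4.40/10) = 2.754, G_2 = 10^(10.0/10) = 10.00
Friis cascade:
  F = 1.374 + (2.754 − 1)/20.42 = 1.460
NF = 10 log₁₀(1.460) = 1.64 dB

1.64 dB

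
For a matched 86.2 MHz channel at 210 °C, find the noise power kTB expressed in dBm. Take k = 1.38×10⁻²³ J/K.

T = 210 °C + 273.15 = 483.15 K
P_n = kTB = 1.38×10⁻²³ × 483.15 × 8.62×10⁷ = 5.75×10⁻¹³ W
In dBm: 10 log₁₀(5.75×10⁻¹³ / 10⁻³) = −92.4 dBm

−92.4 dBm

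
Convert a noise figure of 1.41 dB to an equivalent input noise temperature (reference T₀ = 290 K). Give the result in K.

F = 10^(1.41/10) = 1.38357
T_e = (F − 1)·T₀ = (1.38357 − 1) × 290 = 111 K

111 K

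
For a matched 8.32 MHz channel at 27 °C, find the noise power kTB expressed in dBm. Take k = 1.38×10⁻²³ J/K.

T = 27 °C + 273.15 = 300.15 K
P_n = kTB = 1.38×10⁻²³ × 300.15 × 8.32×10⁶ = 3.45×10⁻¹⁴ W
In dBm: 10 log₁₀(3.45×10⁻¹⁴ / 10⁻³) = −104.6 dBm

−104.6 dBm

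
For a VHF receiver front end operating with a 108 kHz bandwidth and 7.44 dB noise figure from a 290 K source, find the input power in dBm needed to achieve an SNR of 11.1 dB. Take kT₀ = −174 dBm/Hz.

−105.1 dBm

Sensitivity = −174 + 10 log₁₀(B) + NF + SNR_min
= −174 + 50.33 + 7.44 + 11.1
= −105.13 dBm → −105.1 dBm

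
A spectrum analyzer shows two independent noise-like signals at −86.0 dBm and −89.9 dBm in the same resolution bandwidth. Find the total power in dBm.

Convert to linear, add, convert back:
P₁ = 2.51×10⁻¹² W, P₂ = 1.02×10⁻¹² W
P_tot = 3.54×10⁻¹² W → 10 log₁₀(P_tot / 10⁻³) = −84.5 dBm

−84.5 dBm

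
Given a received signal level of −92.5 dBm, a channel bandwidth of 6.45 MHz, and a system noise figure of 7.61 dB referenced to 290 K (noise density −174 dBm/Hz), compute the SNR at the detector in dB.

Noise floor: N = −174 + 10 log₁₀(B) + NF
10 log₁₀(6.45×10⁶) = 68.1 dB
N = −174 + 68.1 + 7.61 = −98.29 dBm
SNR = P_sig − N = −92.5 − (−98.29) = 5.79 dB → 5.8 dB

5.8 dB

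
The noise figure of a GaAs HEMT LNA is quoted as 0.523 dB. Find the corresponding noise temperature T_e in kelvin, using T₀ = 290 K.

37.1 K

F = 10^(0.523/10) = 1.12798
T_e = (F − 1)·T₀ = (1.12798 − 1) × 290 = 37.1 K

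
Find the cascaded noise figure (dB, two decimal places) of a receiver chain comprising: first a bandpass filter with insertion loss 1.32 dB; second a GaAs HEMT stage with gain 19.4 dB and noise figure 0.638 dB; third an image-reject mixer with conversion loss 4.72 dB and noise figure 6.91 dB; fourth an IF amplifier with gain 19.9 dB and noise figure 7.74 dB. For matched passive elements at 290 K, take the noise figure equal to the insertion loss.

Convert to linear (a loss of L dB is a gain of −L dB): F_i = 10^(NF_i/10), G_i = 10^(G_i,dB/10)
  Stage 1: F_1 = 10^(1.32/10) = 1.355, G_1 = 10^(−1.32/10) = 0.7379
  Stage 2: F_2 = 10^(0.638/10) = 1.158, G_2 = 10^(19.4/10) = 87.10
  Stage 3: F_3 = 10^(6.91/10) = 4.909, G_3 = 10^(−4.72/10) = 0.3373
  Stage 4: F_4 = 10^(7.74/10) = 5.943, G_4 = 10^(19.9/10) = 97.72
Friis cascade:
  F = 1.355 + (1.158 − 1)/0.7379 + (4.909 − 1)/64.27 + (5.943 − 1)/21.68 = 1.858
NF = 10 log₁₀(1.858) = 2.69 dB

2.69 dB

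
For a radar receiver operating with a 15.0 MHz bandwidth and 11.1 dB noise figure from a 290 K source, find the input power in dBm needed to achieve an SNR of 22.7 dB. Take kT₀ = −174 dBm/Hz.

−68.4 dBm

Sensitivity = −174 + 10 log₁₀(B) + NF + SNR_min
= −174 + 71.76 + 11.1 + 22.7
= −68.44 dBm → −68.4 dBm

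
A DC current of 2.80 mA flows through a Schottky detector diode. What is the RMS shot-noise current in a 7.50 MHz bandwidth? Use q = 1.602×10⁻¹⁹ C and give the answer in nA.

82.0 nA

I_n = √(2qI·B)
2qI·B = 2 × 1.602×10⁻¹⁹ × 2.80×10⁻³ × 7.50×10⁶ = 6.73×10⁻¹⁵ A²
I_n = √(6.73×10⁻¹⁵) = 8.20×10⁻⁸ A = 82.0 nA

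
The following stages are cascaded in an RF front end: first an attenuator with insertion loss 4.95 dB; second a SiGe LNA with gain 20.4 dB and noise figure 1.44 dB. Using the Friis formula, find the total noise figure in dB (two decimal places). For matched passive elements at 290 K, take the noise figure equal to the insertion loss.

Convert to linear (a loss of L dB is a gain of −L dB): F_i = 10^(NF_i/10), G_i = 10^(G_i,dB/10)
  Stage 1: F_1 = 10^(4.95/10) = 3.126, G_1 = 10^(−4.95/10) = 0.3199
  Stage 2: F_2 = 10^(1.44/10) = 1.393, G_2 = 10^(20.4/10) = 109.6
Friis cascade:
  F = 3.126 + (1.393 − 1)/0.3199 = 4.355
NF = 10 log₁₀(4.355) = 6.39 dB

6.39 dB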